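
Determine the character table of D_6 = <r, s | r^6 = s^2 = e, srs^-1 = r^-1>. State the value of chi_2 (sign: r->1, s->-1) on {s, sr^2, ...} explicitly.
Conjugacy classes: {e} of size 1, {r^3} of size 1, {r^1, r^5} of size 2, {r^2, r^4} of size 2, {s, sr^2, ...} of size 3, {sr, sr^3, ...} of size 3.
Character table:
  irrep \ class              {e} (size 1)  {r^3} (size 1)  {r^1, r^5} (size 2)  {r^2, r^4} (size 2)  {s, sr^2, ...} (size 3)  {sr, sr^3, ...} (size 3)
  chi_1 (triv)               1             1               1                    1                    1                        1                       
  chi_2 (sign: r->1, s->-1)  1             1               1                    1                    -1                       -1                      
  chi_3 (r->-1, s->1)        1             -1              -1                   1                    1                        -1                      
  chi_4 (r->-1, s->-1)       1             -1              -1                   1                    -1                       1                       
  chi_5 (2d, j=1)            2             -2              1                    -1                   0                        0                       
  chi_6 (2d, j=2)            2             2               -1                   -1                   0                        0                       

Spot check: chi_2 (sign: r->1, s->-1) on {s, sr^2, ...} = -1.

Why: D_6 has order 2*6 = 12 with 6 conjugacy classes, hence 6 irreducibles. Sum of squared dims 1 + 1 + 1 + 1 + 4 + 4 = 12 = |G|. Linear characters come from the abelianisation; the 2-dimensional irreps have character r^k -> 2*cos(2*pi*j*k/6), reflections -> 0.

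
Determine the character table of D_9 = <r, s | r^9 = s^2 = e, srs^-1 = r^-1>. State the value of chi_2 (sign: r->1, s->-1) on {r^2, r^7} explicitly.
Conjugacy classes: {e} of size 1, {r^1, r^8} of size 2, {r^2, r^7} of size 2, {r^3, r^6} of size 2, {r^4, r^5} of size 2, {s, sr, ..., sr^8} of size 9.
Character table:
  irrep \ class              {e} (size 1)  {r^1, r^8} (size 2)  {r^2, r^7} (size 2)  {r^3, r^6} (size 2)  {r^4, r^5} (size 2)  {s, sr, ..., sr^8} (size 9)
  chi_1 (triv)               1             1                    1                    1                    1                    1                          
  chi_2 (sign: r->1, s->-1)  1             1                    1                    1                    1                    -1                         
  chi_3 (2d, j=1)            2             2*cos(2*pi/9)        2*cos(4*pi/9)        -1                   -2*cos(pi/9)         0                          
  chi_4 (2d, j=2)            2             2*cos(4*pi/9)        -2*cos(pi/9)         -1                   2*cos(2*pi/9)        0                          
  chi_5 (2d, j=3)            2             -1                   -1                   2                    -1                   0                          
  chi_6 (2d, j=4)            2             -2*cos(pi/9)         2*cos(2*pi/9)        -1                   2*cos(4*pi/9)        0                          

Spot check: chi_2 (sign: r->1, s->-1) on {r^2, r^7} = 1.

Reasoning: D_9 has order 2*9 = 18 with 6 conjugacy classes, hence 6 irreducibles. Sum of squared dims 1 + 1 + 4 + 4 + 4 + 4 = 18 = |G|. Linear characters come from the abelianisation; the 2-dimensional irreps have character r^k -> 2*cos(2*pi*j*k/9), reflections -> 0.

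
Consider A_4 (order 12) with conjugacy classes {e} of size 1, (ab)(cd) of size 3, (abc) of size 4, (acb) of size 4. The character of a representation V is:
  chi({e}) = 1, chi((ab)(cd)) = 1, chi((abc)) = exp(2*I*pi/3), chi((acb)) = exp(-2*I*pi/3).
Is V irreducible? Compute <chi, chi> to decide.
Irreducible: <chi, chi> = 1.

Derivation: <chi, chi> = (1/|G|) sum_C |C| * |chi(C)|^2 = (1/12)[1*|1|^2 + 3*|1|^2 + 4*|exp(2*I*pi/3)|^2 + 4*|exp(-2*I*pi/3)|^2]
  = (1/12)[(1) + (3) + (4) + (4)] = 12/12 = 1.
(Exp terms are combined using exp(i*s)*conj(exp(i*t)) = exp(i*(s-t)), and sums of them are collapsed using the identity that for every m > 1 the m distinct m-th roots of unity sum to 0, e.g. 1 + exp(2*I*pi/3) + exp(-2*I*pi/3) = 0.)
A character is irreducible iff <chi, chi> = 1, so this representation is irreducible.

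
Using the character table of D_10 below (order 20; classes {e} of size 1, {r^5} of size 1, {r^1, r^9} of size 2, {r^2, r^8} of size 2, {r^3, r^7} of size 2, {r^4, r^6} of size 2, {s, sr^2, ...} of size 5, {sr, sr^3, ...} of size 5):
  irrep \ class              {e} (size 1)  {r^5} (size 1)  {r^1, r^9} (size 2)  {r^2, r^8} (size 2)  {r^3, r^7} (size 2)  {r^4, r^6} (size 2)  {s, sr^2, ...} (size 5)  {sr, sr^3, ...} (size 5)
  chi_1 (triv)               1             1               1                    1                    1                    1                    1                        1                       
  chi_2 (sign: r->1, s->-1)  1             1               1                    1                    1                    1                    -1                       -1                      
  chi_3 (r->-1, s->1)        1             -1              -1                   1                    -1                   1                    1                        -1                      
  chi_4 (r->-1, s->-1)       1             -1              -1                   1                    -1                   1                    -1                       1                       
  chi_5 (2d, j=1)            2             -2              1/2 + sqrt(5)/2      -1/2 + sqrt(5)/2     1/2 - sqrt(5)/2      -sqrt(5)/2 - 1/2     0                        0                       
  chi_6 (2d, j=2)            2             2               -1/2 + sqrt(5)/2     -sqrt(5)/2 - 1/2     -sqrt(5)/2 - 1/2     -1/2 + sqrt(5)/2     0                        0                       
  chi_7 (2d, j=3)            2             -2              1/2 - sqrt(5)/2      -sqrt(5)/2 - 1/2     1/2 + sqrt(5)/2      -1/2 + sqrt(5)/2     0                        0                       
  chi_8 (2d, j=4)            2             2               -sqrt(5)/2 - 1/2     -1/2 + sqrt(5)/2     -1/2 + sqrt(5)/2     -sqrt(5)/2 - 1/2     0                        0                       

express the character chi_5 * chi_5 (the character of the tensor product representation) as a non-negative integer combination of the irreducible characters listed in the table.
chi_5 tensor chi_5 = chi_1 + chi_2 + chi_6 (all other irreducibles have multiplicity 0).

Justification: The character of a tensor product is the pointwise product (chi_5 * chi_5)(C) = chi_5(C) * chi_5(C):
  {e}: (2)*(2), {r^5}: (-2)*(-2), {r^1, r^9}: (1/2 + sqrt(5)/2)*(1/2 + sqrt(5)/2), {r^2, r^8}: (-1/2 + sqrt(5)/2)*(-1/2 + sqrt(5)/2), {r^3, r^7}: (1/2 - sqrt(5)/2)*(1/2 - sqrt(5)/2), {r^4, r^6}: (-sqrt(5)/2 - 1/2)*(-sqrt(5)/2 - 1/2), {s, sr^2, ...}: (0)*(0), {sr, sr^3, ...}: (0)*(0)
so (chi_5 * chi_5) takes values
  {e} -> 4, {r^5} -> 4, {r^1, r^9} -> sqrt(5)/2 + 3/2, {r^2, r^8} -> 3/2 - sqrt(5)/2, {r^3, r^7} -> 3/2 - sqrt(5)/2, {r^4, r^6} -> sqrt(5)/2 + 3/2, {s, sr^2, ...} -> 0, {sr, sr^3, ...} -> 0.
Now take the inner product of this character with each irreducible chi from the table, <chi_5*chi_5, chi> = (1/20) sum_C |C| (chi_5*chi_5)(C) conj(chi(C)):
  <chi_5*chi_5, chi_1> = (1/20)[1*(4)*conj(1) + 1*(4)*conj(1) + 2*(sqrt(5)/2 + 3/2)*conj(1) + 2*(3/2 - sqrt(5)/2)*conj(1) + 2*(3/2 - sqrt(5)/2)*conj(1) + 2*(sqrt(5)/2 + 3/2)*conj(1) + 5*(0)*conj(1) + 5*(0)*conj(1)]
      = (1/20)[(4) + (4) + (sqrt(5) + 3) + (3 - sqrt(5)) + (3 - sqrt(5)) + (sqrt(5) + 3) + (0) + (0)] = 20/20 = 1
  <chi_5*chi_5, chi_2> = (1/20)[1*(4)*conj(1) + 1*(4)*conj(1) + 2*(sqrt(5)/2 + 3/2)*conj(1) + 2*(3/2 - sqrt(5)/2)*conj(1) + 2*(3/2 - sqrt(5)/2)*conj(1) + 2*(sqrt(5)/2 + 3/2)*conj(1) + 5*(0)*conj(-1) + 5*(0)*conj(-1)]
      = (1/20)[(4) + (4) + (sqrt(5) + 3) + (3 - sqrt(5)) + (3 - sqrt(5)) + (sqrt(5) + 3) + (0) + (0)] = 20/20 = 1
  <chi_5*chi_5, chi_3> = (1/20)[1*(4)*conj(1) + 1*(4)*conj(-1) + 2*(sqrt(5)/2 + 3/2)*conj(-1) + 2*(3/2 - sqrt(5)/2)*conj(1) + 2*(3/2 - sqrt(5)/2)*conj(-1) + 2*(sqrt(5)/2 + 3/2)*conj(1) + 5*(0)*conj(1) + 5*(0)*conj(-1)]
      = (1/20)[(4) + (-4) + (-3 - sqrt(5)) + (3 - sqrt(5)) + (-3 + sqrt(5)) + (sqrt(5) + 3) + (0) + (0)] = 0/20 = 0
  <chi_5*chi_5, chi_4> = (1/20)[1*(4)*conj(1) + 1*(4)*conj(-1) + 2*(sqrt(5)/2 + 3/2)*conj(-1) + 2*(3/2 - sqrt(5)/2)*conj(1) + 2*(3/2 - sqrt(5)/2)*conj(-1) + 2*(sqrt(5)/2 + 3/2)*conj(1) + 5*(0)*conj(-1) + 5*(0)*conj(1)]
      = (1/20)[(4) + (-4) + (-3 - sqrt(5)) + (3 - sqrt(5)) + (-3 + sqrt(5)) + (sqrt(5) + 3) + (0) + (0)] = 0/20 = 0
  <chi_5*chi_5, chi_5> = (1/20)[1*(4)*conj(2) + 1*(4)*conj(-2) + 2*(sqrt(5)/2 + 3/2)*conj(1/2 + sqrt(5)/2) + 2*(3/2 - sqrt(5)/2)*conj(-1/2 + sqrt(5)/2) + 2*(3/2 - sqrt(5)/2)*conj(1/2 - sqrt(5)/2) + 2*(sqrt(5)/2 + 3/2)*conj(-sqrt(5)/2 - 1/2) + 5*(0)*conj(0) + 5*(0)*conj(0)]
      = (1/20)[(8) + (-8) + (4 + 2*sqrt(5)) + (-4 + 2*sqrt(5)) + (4 - 2*sqrt(5)) + (-2*sqrt(5) - 4) + (0) + (0)] = 0/20 = 0
  <chi_5*chi_5, chi_6> = (1/20)[1*(4)*conj(2) + 1*(4)*conj(2) + 2*(sqrt(5)/2 + 3/2)*conj(-1/2 + sqrt(5)/2) + 2*(3/2 - sqrt(5)/2)*conj(-sqrt(5)/2 - 1/2) + 2*(3/2 - sqrt(5)/2)*conj(-sqrt(5)/2 - 1/2) + 2*(sqrt(5)/2 + 3/2)*conj(-1/2 + sqrt(5)/2) + 5*(0)*conj(0) + 5*(0)*conj(0)]
      = (1/20)[(8) + (8) + (1 + sqrt(5)) + (1 - sqrt(5)) + (1 - sqrt(5)) + (1 + sqrt(5)) + (0) + (0)] = 20/20 = 1
  <chi_5*chi_5, chi_7> = (1/20)[1*(4)*conj(2) + 1*(4)*conj(-2) + 2*(sqrt(5)/2 + 3/2)*conj(1/2 - sqrt(5)/2) + 2*(3/2 - sqrt(5)/2)*conj(-sqrt(5)/2 - 1/2) + 2*(3/2 - sqrt(5)/2)*conj(1/2 + sqrt(5)/2) + 2*(sqrt(5)/2 + 3/2)*conj(-1/2 + sqrt(5)/2) + 5*(0)*conj(0) + 5*(0)*conj(0)]
      = (1/20)[(8) + (-8) + (-sqrt(5) - 1) + (1 - sqrt(5)) + (-1 + sqrt(5)) + (1 + sqrt(5)) + (0) + (0)] = 0/20 = 0
  <chi_5*chi_5, chi_8> = (1/20)[1*(4)*conj(2) + 1*(4)*conj(2) + 2*(sqrt(5)/2 + 3/2)*conj(-sqrt(5)/2 - 1/2) + 2*(3/2 - sqrt(5)/2)*conj(-1/2 + sqrt(5)/2) + 2*(3/2 - sqrt(5)/2)*conj(-1/2 + sqrt(5)/2) + 2*(sqrt(5)/2 + 3/2)*conj(-sqrt(5)/2 - 1/2) + 5*(0)*conj(0) + 5*(0)*conj(0)]
      = (1/20)[(8) + (8) + (-2*sqrt(5) - 4) + (-4 + 2*sqrt(5)) + (-4 + 2*sqrt(5)) + (-2*sqrt(5) - 4) + (0) + (0)] = 0/20 = 0
Hence the multiplicities are chi_1: 1, chi_2: 1, chi_6: 1. Dimension check: dim(chi_5)*dim(chi_5) = 2*2 = 4 and sum (mult * dim) = 1*1 + 1*1 + 1*2 = 4.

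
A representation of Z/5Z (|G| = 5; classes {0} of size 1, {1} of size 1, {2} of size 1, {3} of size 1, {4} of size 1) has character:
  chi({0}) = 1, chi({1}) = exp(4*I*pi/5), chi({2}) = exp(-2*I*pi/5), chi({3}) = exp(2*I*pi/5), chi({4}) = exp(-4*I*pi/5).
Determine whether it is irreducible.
Irreducible: <chi, chi> = 1.

Details: <chi, chi> = (1/|G|) sum_C |C| * |chi(C)|^2 = (1/5)[1*|1|^2 + 1*|exp(4*I*pi/5)|^2 + 1*|exp(-2*I*pi/5)|^2 + 1*|exp(2*I*pi/5)|^2 + 1*|exp(-4*I*pi/5)|^2]
  = (1/5)[(1) + (1) + (1) + (1) + (1)] = 5/5 = 1.
(Exp terms are combined using exp(i*s)*conj(exp(i*t)) = exp(i*(s-t)), and sums of them are collapsed using the identity that for every m > 1 the m distinct m-th roots of unity sum to 0, e.g. 1 + exp(2*I*pi/3) + exp(-2*I*pi/3) = 0.)
A character is irreducible iff <chi, chi> = 1, so this representation is irreducible.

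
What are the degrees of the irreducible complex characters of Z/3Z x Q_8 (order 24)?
Dimensions: 1, 1, 1, 1, 1, 1, 1, 1, 1, 1, 1, 1, 2, 2, 2

Derivation: There are 15 irreducibles (= number of conjugacy classes). Their dimensions d_i satisfy sum d_i^2 = |G| = 24: 1 + 1 + 1 + 1 + 1 + 1 + 1 + 1 + 1 + 1 + 1 + 1 + 4 + 4 + 4 = 24. (For the product with Z/3Z: each of the 3 1-dim characters of Z/3Z tensors with each irrep of Q_8, giving 3 copies of each Q_8-dimension.)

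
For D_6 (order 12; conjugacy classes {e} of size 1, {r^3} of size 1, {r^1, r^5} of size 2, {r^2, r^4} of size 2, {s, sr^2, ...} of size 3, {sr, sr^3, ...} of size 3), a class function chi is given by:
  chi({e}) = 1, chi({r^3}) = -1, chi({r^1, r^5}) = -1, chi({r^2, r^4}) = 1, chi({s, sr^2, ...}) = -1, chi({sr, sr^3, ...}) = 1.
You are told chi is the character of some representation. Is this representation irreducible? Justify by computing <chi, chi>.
Irreducible: <chi, chi> = 1.

Derivation: <chi, chi> = (1/|G|) sum_C |C| * |chi(C)|^2 = (1/12)[1*|1|^2 + 1*|-1|^2 + 2*|-1|^2 + 2*|1|^2 + 3*|-1|^2 + 3*|1|^2]
  = (1/12)[(1) + (1) + (2) + (2) + (3) + (3)] = 12/12 = 1.
A character is irreducible iff <chi, chi> = 1, so this representation is irreducible.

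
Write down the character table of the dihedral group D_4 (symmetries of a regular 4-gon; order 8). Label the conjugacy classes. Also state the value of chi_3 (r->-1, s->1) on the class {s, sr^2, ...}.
Conjugacy classes: {e} of size 1, {r^2} of size 1, {r^1, r^3} of size 2, {s, sr^2, ...} of size 2, {sr, sr^3, ...} of size 2.
Character table:
  irrep \ class              {e} (size 1)  {r^2} (size 1)  {r^1, r^3} (size 2)  {s, sr^2, ...} (size 2)  {sr, sr^3, ...} (size 2)
  chi_1 (triv)               1             1               1                    1                        1                       
  chi_2 (sign: r->1, s->-1)  1             1               1                    -1                       -1                      
  chi_3 (r->-1, s->1)        1             1               -1                   1                        -1                      
  chi_4 (r->-1, s->-1)       1             1               -1                   -1                       1                       
  chi_5 (2d, j=1)            2             -2              0                    0                        0                       

Spot check: chi_3 (r->-1, s->1) on {s, sr^2, ...} = 1.

Explanation: D_4 has order 2*4 = 8 with 5 conjugacy classes, hence 5 irreducibles. Sum of squared dims 1 + 1 + 1 + 1 + 4 = 8 = |G|. Linear characters come from the abelianisation; the 2-dimensional irreps have character r^k -> 2*cos(2*pi*j*k/4), reflections -> 0.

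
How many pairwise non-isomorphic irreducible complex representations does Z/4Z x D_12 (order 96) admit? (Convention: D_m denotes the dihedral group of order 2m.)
36

Reasoning: The number of irreducible complex representations of a finite group equals its number of conjugacy classes. For a direct product, #classes(G x H) = #classes(G) * #classes(H). Z/4Z has 4 classes (abelian), D_12 has 9 classes, so 4 * 9 = 36, so Z/4Z x D_12 (order 96) has exactly 36 irreducible complex representations.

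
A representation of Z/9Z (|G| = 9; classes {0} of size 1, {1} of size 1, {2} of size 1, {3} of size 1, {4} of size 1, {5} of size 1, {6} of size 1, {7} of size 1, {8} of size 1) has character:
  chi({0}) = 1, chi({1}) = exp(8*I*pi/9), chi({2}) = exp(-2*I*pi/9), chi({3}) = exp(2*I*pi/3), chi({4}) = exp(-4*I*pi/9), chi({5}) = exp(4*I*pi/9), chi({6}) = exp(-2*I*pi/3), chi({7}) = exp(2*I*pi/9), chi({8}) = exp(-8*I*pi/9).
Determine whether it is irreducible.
Irreducible: <chi, chi> = 1.

Reasoning: <chi, chi> = (1/|G|) sum_C |C| * |chi(C)|^2 = (1/9)[1*|1|^2 + 1*|exp(8*I*pi/9)|^2 + 1*|exp(-2*I*pi/9)|^2 + 1*|exp(2*I*pi/3)|^2 + 1*|exp(-4*I*pi/9)|^2 + 1*|exp(4*I*pi/9)|^2 + 1*|exp(-2*I*pi/3)|^2 + 1*|exp(2*I*pi/9)|^2 + 1*|exp(-8*I*pi/9)|^2]
  = (1/9)[(1) + (1) + (1) + (1) + (1) + (1) + (1) + (1) + (1)] = 9/9 = 1.
(Exp terms are combined using exp(i*s)*conj(exp(i*t)) = exp(i*(s-t)), and sums of them are collapsed using the identity that for every m > 1 the m distinct m-th roots of unity sum to 0, e.g. 1 + exp(2*I*pi/3) + exp(-2*I*pi/3) = 0.)
A character is irreducible iff <chi, chi> = 1, so this representation is irreducible.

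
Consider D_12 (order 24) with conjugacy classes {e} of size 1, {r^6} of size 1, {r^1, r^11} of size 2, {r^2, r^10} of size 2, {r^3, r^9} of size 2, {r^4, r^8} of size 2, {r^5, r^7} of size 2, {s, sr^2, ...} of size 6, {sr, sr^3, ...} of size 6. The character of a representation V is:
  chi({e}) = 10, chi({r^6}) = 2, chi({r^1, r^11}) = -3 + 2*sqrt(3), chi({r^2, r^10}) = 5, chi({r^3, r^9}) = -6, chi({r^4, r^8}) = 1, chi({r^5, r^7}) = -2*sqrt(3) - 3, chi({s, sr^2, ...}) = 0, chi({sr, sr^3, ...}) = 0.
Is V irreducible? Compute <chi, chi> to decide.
Not irreducible (reducible): <chi, chi> = 13 > 1.

Details: <chi, chi> = (1/|G|) sum_C |C| * |chi(C)|^2 = (1/24)[1*|10|^2 + 1*|2|^2 + 2*|-3 + 2*sqrt(3)|^2 + 2*|5|^2 + 2*|-6|^2 + 2*|1|^2 + 2*|-2*sqrt(3) - 3|^2 + 6*|0|^2 + 6*|0|^2]
  = (1/24)[(100) + (4) + (42 - 24*sqrt(3)) + (50) + (72) + (2) + (24*sqrt(3) + 42) + (0) + (0)] = 312/24 = 13.
A character is irreducible iff <chi, chi> = 1, so this representation is reducible.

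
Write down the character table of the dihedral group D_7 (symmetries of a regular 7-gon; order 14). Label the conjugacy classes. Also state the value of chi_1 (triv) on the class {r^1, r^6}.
Conjugacy classes: {e} of size 1, {r^1, r^6} of size 2, {r^2, r^5} of size 2, {r^3, r^4} of size 2, {s, sr, ..., sr^6} of size 7.
Character table:
  irrep \ class              {e} (size 1)  {r^1, r^6} (size 2)  {r^2, r^5} (size 2)  {r^3, r^4} (size 2)  {s, sr, ..., sr^6} (size 7)
  chi_1 (triv)               1             1                    1                    1                    1                          
  chi_2 (sign: r->1, s->-1)  1             1                    1                    1                    -1                         
  chi_3 (2d, j=1)            2             2*cos(2*pi/7)        -2*cos(3*pi/7)       -2*cos(pi/7)         0                          
  chi_4 (2d, j=2)            2             -2*cos(3*pi/7)       -2*cos(pi/7)         2*cos(2*pi/7)        0                          
  chi_5 (2d, j=3)            2             -2*cos(pi/7)         2*cos(2*pi/7)        -2*cos(3*pi/7)       0                          

Spot check: chi_1 (triv) on {r^1, r^6} = 1.

Explanation: D_7 has order 2*7 = 14 with 5 conjugacy classes, hence 5 irreducibles. Sum of squared dims 1 + 1 + 4 + 4 + 4 = 14 = |G|. Linear characters come from the abelianisation; the 2-dimensional irreps have character r^k -> 2*cos(2*pi*j*k/7), reflections -> 0.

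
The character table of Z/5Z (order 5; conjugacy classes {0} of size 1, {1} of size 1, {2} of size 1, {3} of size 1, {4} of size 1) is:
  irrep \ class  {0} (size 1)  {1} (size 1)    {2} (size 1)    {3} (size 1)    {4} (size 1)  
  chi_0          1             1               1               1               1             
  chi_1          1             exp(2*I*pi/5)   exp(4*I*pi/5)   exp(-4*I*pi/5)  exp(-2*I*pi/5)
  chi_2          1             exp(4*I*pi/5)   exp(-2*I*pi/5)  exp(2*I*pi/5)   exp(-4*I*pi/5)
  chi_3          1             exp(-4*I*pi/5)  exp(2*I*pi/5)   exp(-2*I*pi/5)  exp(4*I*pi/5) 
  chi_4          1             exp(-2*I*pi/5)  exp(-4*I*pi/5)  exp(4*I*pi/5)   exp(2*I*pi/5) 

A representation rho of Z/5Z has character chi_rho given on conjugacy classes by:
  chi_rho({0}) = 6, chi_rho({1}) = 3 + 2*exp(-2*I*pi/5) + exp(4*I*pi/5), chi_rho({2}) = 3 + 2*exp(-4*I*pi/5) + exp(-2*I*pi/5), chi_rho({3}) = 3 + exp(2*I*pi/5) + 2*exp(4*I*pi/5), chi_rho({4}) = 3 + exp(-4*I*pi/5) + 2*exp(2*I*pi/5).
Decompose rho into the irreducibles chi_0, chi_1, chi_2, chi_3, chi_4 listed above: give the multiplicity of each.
Multiplicities: chi_0: 3, chi_1: 0, chi_2: 1, chi_3: 0, chi_4: 2.

Reasoning: Use <chi_rho, chi> = (1/|G|) sum_C |C| * chi_rho(C) * conj(chi(C)) with |G| = 5 for each irreducible chi in the table:
  <chi_rho, chi_0> = (1/5)[1*(6)*conj(1) + 1*(3 + 2*exp(-2*I*pi/5) + exp(4*I*pi/5))*conj(1) + 1*(3 + 2*exp(-4*I*pi/5) + exp(-2*I*pi/5))*conj(1) + 1*(3 + exp(2*I*pi/5) + 2*exp(4*I*pi/5))*conj(1) + 1*(3 + exp(-4*I*pi/5) + 2*exp(2*I*pi/5))*conj(1)]
      = (1/5)[(6) + (3 + 2*exp(-2*I*pi/5) + exp(4*I*pi/5)) + (3 + 2*exp(-4*I*pi/5) + exp(-2*I*pi/5)) + (3 + exp(2*I*pi/5) + 2*exp(4*I*pi/5)) + (3 + exp(-4*I*pi/5) + 2*exp(2*I*pi/5))] = 15/5 = 3
  <chi_rho, chi_1> = (1/5)[1*(6)*conj(1) + 1*(3 + 2*exp(-2*I*pi/5) + exp(4*I*pi/5))*conj(exp(2*I*pi/5)) + 1*(3 + 2*exp(-4*I*pi/5) + exp(-2*I*pi/5))*conj(exp(4*I*pi/5)) + 1*(3 + exp(2*I*pi/5) + 2*exp(4*I*pi/5))*conj(exp(-4*I*pi/5)) + 1*(3 + exp(-4*I*pi/5) + 2*exp(2*I*pi/5))*conj(exp(-2*I*pi/5))]
      = (1/5)[(6) + (3*exp(-2*I*pi/5) + 2*exp(-4*I*pi/5) + exp(2*I*pi/5)) + (3*exp(-4*I*pi/5) + exp(4*I*pi/5) + 2*exp(2*I*pi/5)) + (2*exp(-2*I*pi/5) + exp(-4*I*pi/5) + 3*exp(4*I*pi/5)) + (exp(-2*I*pi/5) + 2*exp(4*I*pi/5) + 3*exp(2*I*pi/5))] = 0/5 = 0
  <chi_rho, chi_2> = (1/5)[1*(6)*conj(1) + 1*(3 + 2*exp(-2*I*pi/5) + exp(4*I*pi/5))*conj(exp(4*I*pi/5)) + 1*(3 + 2*exp(-4*I*pi/5) + exp(-2*I*pi/5))*conj(exp(-2*I*pi/5)) + 1*(3 + exp(2*I*pi/5) + 2*exp(4*I*pi/5))*conj(exp(2*I*pi/5)) + 1*(3 + exp(-4*I*pi/5) + 2*exp(2*I*pi/5))*conj(exp(-4*I*pi/5))]
      = (1/5)[(6) + (1 + 3*exp(-4*I*pi/5) + 2*exp(4*I*pi/5)) + (1 + 2*exp(-2*I*pi/5) + 3*exp(2*I*pi/5)) + (1 + 3*exp(-2*I*pi/5) + 2*exp(2*I*pi/5)) + (1 + 2*exp(-4*I*pi/5) + 3*exp(4*I*pi/5))] = 5/5 = 1
  <chi_rho, chi_3> = (1/5)[1*(6)*conj(1) + 1*(3 + 2*exp(-2*I*pi/5) + exp(4*I*pi/5))*conj(exp(-4*I*pi/5)) + 1*(3 + 2*exp(-4*I*pi/5) + exp(-2*I*pi/5))*conj(exp(2*I*pi/5)) + 1*(3 + exp(2*I*pi/5) + 2*exp(4*I*pi/5))*conj(exp(-2*I*pi/5)) + 1*(3 + exp(-4*I*pi/5) + 2*exp(2*I*pi/5))*conj(exp(4*I*pi/5))]
      = (1/5)[(6) + (exp(-2*I*pi/5) + 3*exp(4*I*pi/5) + 2*exp(2*I*pi/5)) + (3*exp(-2*I*pi/5) + exp(-4*I*pi/5) + 2*exp(4*I*pi/5)) + (2*exp(-4*I*pi/5) + exp(4*I*pi/5) + 3*exp(2*I*pi/5)) + (2*exp(-2*I*pi/5) + 3*exp(-4*I*pi/5) + exp(2*I*pi/5))] = 0/5 = 0
  <chi_rho, chi_4> = (1/5)[1*(6)*conj(1) + 1*(3 + 2*exp(-2*I*pi/5) + exp(4*I*pi/5))*conj(exp(-2*I*pi/5)) + 1*(3 + 2*exp(-4*I*pi/5) + exp(-2*I*pi/5))*conj(exp(-4*I*pi/5)) + 1*(3 + exp(2*I*pi/5) + 2*exp(4*I*pi/5))*conj(exp(4*I*pi/5)) + 1*(3 + exp(-4*I*pi/5) + 2*exp(2*I*pi/5))*conj(exp(2*I*pi/5))]
      = (1/5)[(6) + (2 + exp(-4*I*pi/5) + 3*exp(2*I*pi/5)) + (2 + exp(2*I*pi/5) + 3*exp(4*I*pi/5)) + (2 + 3*exp(-4*I*pi/5) + exp(-2*I*pi/5)) + (2 + 3*exp(-2*I*pi/5) + exp(4*I*pi/5))] = 10/5 = 2
(Exp terms are combined using exp(i*s)*conj(exp(i*t)) = exp(i*(s-t)), and sums of them are collapsed using the identity that for every m > 1 the m distinct m-th roots of unity sum to 0, e.g. 1 + exp(2*I*pi/3) + exp(-2*I*pi/3) = 0.)
Dimension check: dim(rho) = sum (mult * dim) = 3*1 + 0*1 + 1*1 + 0*1 + 2*1 = 6 = chi_rho(e) = 6.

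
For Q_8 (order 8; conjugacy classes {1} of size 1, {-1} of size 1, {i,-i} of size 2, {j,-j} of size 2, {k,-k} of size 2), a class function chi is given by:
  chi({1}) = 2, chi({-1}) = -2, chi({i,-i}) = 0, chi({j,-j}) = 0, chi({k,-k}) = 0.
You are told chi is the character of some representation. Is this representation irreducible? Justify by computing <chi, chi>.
Irreducible: <chi, chi> = 1.

Derivation: <chi, chi> = (1/|G|) sum_C |C| * |chi(C)|^2 = (1/8)[1*|2|^2 + 1*|-2|^2 + 2*|0|^2 + 2*|0|^2 + 2*|0|^2]
  = (1/8)[(4) + (4) + (0) + (0) + (0)] = 8/8 = 1.
A character is irreducible iff <chi, chi> = 1, so this representation is irreducible.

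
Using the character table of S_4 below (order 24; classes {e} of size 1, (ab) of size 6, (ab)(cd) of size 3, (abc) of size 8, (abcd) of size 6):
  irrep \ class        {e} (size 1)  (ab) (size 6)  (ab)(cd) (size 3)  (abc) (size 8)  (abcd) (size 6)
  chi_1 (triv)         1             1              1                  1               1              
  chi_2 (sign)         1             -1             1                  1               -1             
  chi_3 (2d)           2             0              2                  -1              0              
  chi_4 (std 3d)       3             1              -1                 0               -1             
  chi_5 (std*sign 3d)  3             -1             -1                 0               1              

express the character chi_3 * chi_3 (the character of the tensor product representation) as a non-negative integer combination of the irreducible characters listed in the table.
chi_3 tensor chi_3 = chi_1 + chi_2 + chi_3 (all other irreducibles have multiplicity 0).

Why: The character of a tensor product is the pointwise product (chi_3 * chi_3)(C) = chi_3(C) * chi_3(C):
  {e}: (2)*(2), (ab): (0)*(0), (ab)(cd): (2)*(2), (abc): (-1)*(-1), (abcd): (0)*(0)
so (chi_3 * chi_3) takes values
  {e} -> 4, (ab) -> 0, (ab)(cd) -> 4, (abc) -> 1, (abcd) -> 0.
Now take the inner product of this character with each irreducible chi from the table, <chi_3*chi_3, chi> = (1/24) sum_C |C| (chi_3*chi_3)(C) conj(chi(C)):
  <chi_3*chi_3, chi_1> = (1/24)[1*(4)*conj(1) + 6*(0)*conj(1) + 3*(4)*conj(1) + 8*(1)*conj(1) + 6*(0)*conj(1)]
      = (1/24)[(4) + (0) + (12) + (8) + (0)] = 24/24 = 1
  <chi_3*chi_3, chi_2> = (1/24)[1*(4)*conj(1) + 6*(0)*conj(-1) + 3*(4)*conj(1) + 8*(1)*conj(1) + 6*(0)*conj(-1)]
      = (1/24)[(4) + (0) + (12) + (8) + (0)] = 24/24 = 1
  <chi_3*chi_3, chi_3> = (1/24)[1*(4)*conj(2) + 6*(0)*conj(0) + 3*(4)*conj(2) + 8*(1)*conj(-1) + 6*(0)*conj(0)]
      = (1/24)[(8) + (0) + (24) + (-8) + (0)] = 24/24 = 1
  <chi_3*chi_3, chi_4> = (1/24)[1*(4)*conj(3) + 6*(0)*conj(1) + 3*(4)*conj(-1) + 8*(1)*conj(0) + 6*(0)*conj(-1)]
      = (1/24)[(12) + (0) + (-12) + (0) + (0)] = 0/24 = 0
  <chi_3*chi_3, chi_5> = (1/24)[1*(4)*conj(3) + 6*(0)*conj(-1) + 3*(4)*conj(-1) + 8*(1)*conj(0) + 6*(0)*conj(1)]
      = (1/24)[(12) + (0) + (-12) + (0) + (0)] = 0/24 = 0
Hence the multiplicities are chi_1: 1, chi_2: 1, chi_3: 1. Dimension check: dim(chi_3)*dim(chi_3) = 2*2 = 4 and sum (mult * dim) = 1*1 + 1*1 + 1*2 = 4.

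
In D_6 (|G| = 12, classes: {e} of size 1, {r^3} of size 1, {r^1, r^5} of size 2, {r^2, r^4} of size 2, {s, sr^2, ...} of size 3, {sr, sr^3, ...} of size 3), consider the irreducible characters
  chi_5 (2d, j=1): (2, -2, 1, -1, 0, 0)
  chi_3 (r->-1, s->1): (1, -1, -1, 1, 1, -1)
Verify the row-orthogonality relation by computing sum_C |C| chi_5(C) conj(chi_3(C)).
Sum = 0; so <chi_5, chi_3> = 0 (distinct irreducibles are orthogonal).

Proof sketch: Compute term by term over conjugacy classes (|C| * chi_5(C) * conj(chi_3(C))):
  1*(2)*conj(1) + 1*(-2)*conj(-1) + 2*(1)*conj(-1) + 2*(-1)*conj(1) + 3*(0)*conj(1) + 3*(0)*conj(-1)
  = (2) + (2) + (-2) + (-2) + (0) + (0)
  = 0.
Dividing by |G| = 12 gives 0/12 = 0, matching the row-orthogonality relation <chi_5, chi_3> = [chi_5 = chi_3].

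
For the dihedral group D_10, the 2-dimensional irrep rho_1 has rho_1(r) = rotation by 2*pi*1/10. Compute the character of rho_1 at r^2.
chi_{rho_1}(r^2) = 2*cos(2*pi*1*2/10) = -1/2 + sqrt(5)/2

Why: rho_1(r^2) is rotation by angle 2*pi*1*2/10, whose trace is 2*cos(2*pi*1*2/10) = -1/2 + sqrt(5)/2.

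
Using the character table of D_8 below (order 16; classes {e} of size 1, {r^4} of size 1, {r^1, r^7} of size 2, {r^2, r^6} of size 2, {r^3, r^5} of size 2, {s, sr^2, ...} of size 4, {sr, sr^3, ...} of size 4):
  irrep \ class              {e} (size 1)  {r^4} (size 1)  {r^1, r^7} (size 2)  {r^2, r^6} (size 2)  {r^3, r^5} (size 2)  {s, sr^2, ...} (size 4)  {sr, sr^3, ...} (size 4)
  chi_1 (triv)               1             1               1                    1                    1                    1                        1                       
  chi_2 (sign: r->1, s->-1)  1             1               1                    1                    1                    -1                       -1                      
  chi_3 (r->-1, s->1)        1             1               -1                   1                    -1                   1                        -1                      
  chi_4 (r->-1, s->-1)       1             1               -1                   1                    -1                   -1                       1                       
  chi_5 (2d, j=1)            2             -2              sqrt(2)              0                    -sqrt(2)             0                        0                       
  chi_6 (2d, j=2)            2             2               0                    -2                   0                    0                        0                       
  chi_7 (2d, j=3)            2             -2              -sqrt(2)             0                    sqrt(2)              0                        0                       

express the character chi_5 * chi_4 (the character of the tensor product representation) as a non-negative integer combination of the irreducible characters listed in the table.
chi_5 tensor chi_4 = chi_7 (all other irreducibles have multiplicity 0).

Details: The character of a tensor product is the pointwise product (chi_5 * chi_4)(C) = chi_5(C) * chi_4(C):
  {e}: (2)*(1), {r^4}: (-2)*(1), {r^1, r^7}: (sqrt(2))*(-1), {r^2, r^6}: (0)*(1), {r^3, r^5}: (-sqrt(2))*(-1), {s, sr^2, ...}: (0)*(-1), {sr, sr^3, ...}: (0)*(1)
so (chi_5 * chi_4) takes values
  {e} -> 2, {r^4} -> -2, {r^1, r^7} -> -sqrt(2), {r^2, r^6} -> 0, {r^3, r^5} -> sqrt(2), {s, sr^2, ...} -> 0, {sr, sr^3, ...} -> 0.
Now take the inner product of this character with each irreducible chi from the table, <chi_5*chi_4, chi> = (1/16) sum_C |C| (chi_5*chi_4)(C) conj(chi(C)):
  <chi_5*chi_4, chi_1> = (1/16)[1*(2)*conj(1) + 1*(-2)*conj(1) + 2*(-sqrt(2))*conj(1) + 2*(0)*conj(1) + 2*(sqrt(2))*conj(1) + 4*(0)*conj(1) + 4*(0)*conj(1)]
      = (1/16)[(2) + (-2) + (-2*sqrt(2)) + (0) + (2*sqrt(2)) + (0) + (0)] = 0/16 = 0
  <chi_5*chi_4, chi_2> = (1/16)[1*(2)*conj(1) + 1*(-2)*conj(1) + 2*(-sqrt(2))*conj(1) + 2*(0)*conj(1) + 2*(sqrt(2))*conj(1) + 4*(0)*conj(-1) + 4*(0)*conj(-1)]
      = (1/16)[(2) + (-2) + (-2*sqrt(2)) + (0) + (2*sqrt(2)) + (0) + (0)] = 0/16 = 0
  <chi_5*chi_4, chi_3> = (1/16)[1*(2)*conj(1) + 1*(-2)*conj(1) + 2*(-sqrt(2))*conj(-1) + 2*(0)*conj(1) + 2*(sqrt(2))*conj(-1) + 4*(0)*conj(1) + 4*(0)*conj(-1)]
      = (1/16)[(2) + (-2) + (2*sqrt(2)) + (0) + (-2*sqrt(2)) + (0) + (0)] = 0/16 = 0
  <chi_5*chi_4, chi_4> = (1/16)[1*(2)*conj(1) + 1*(-2)*conj(1) + 2*(-sqrt(2))*conj(-1) + 2*(0)*conj(1) + 2*(sqrt(2))*conj(-1) + 4*(0)*conj(-1) + 4*(0)*conj(1)]
      = (1/16)[(2) + (-2) + (2*sqrt(2)) + (0) + (-2*sqrt(2)) + (0) + (0)] = 0/16 = 0
  <chi_5*chi_4, chi_5> = (1/16)[1*(2)*conj(2) + 1*(-2)*conj(-2) + 2*(-sqrt(2))*conj(sqrt(2)) + 2*(0)*conj(0) + 2*(sqrt(2))*conj(-sqrt(2)) + 4*(0)*conj(0) + 4*(0)*conj(0)]
      = (1/16)[(4) + (4) + (-4) + (0) + (-4) + (0) + (0)] = 0/16 = 0
  <chi_5*chi_4, chi_6> = (1/16)[1*(2)*conj(2) + 1*(-2)*conj(2) + 2*(-sqrt(2))*conj(0) + 2*(0)*conj(-2) + 2*(sqrt(2))*conj(0) + 4*(0)*conj(0) + 4*(0)*conj(0)]
      = (1/16)[(4) + (-4) + (0) + (0) + (0) + (0) + (0)] = 0/16 = 0
  <chi_5*chi_4, chi_7> = (1/16)[1*(2)*conj(2) + 1*(-2)*conj(-2) + 2*(-sqrt(2))*conj(-sqrt(2)) + 2*(0)*conj(0) + 2*(sqrt(2))*conj(sqrt(2)) + 4*(0)*conj(0) + 4*(0)*conj(0)]
      = (1/16)[(4) + (4) + (4) + (0) + (4) + (0) + (0)] = 16/16 = 1
Hence the multiplicities are chi_7: 1. Dimension check: dim(chi_5)*dim(chi_4) = 2*1 = 2 and sum (mult * dim) = 1*2 = 2.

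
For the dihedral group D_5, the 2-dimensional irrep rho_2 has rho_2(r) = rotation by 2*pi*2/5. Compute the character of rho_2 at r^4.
chi_{rho_2}(r^4) = 2*cos(2*pi*2*4/5) = -sqrt(5)/2 - 1/2

Solution. rho_2(r^4) is rotation by angle 2*pi*2*4/5, whose trace is 2*cos(2*pi*2*4/5) = -sqrt(5)/2 - 1/2.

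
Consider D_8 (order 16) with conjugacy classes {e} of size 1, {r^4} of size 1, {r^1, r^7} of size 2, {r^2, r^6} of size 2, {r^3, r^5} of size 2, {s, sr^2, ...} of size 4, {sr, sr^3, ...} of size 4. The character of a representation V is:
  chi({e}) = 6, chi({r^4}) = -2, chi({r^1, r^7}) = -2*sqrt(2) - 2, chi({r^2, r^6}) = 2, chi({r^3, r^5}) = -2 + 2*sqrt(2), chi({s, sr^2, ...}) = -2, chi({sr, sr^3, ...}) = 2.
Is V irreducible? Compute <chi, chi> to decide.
Not irreducible (reducible): <chi, chi> = 8 > 1.

Working: <chi, chi> = (1/|G|) sum_C |C| * |chi(C)|^2 = (1/16)[1*|6|^2 + 1*|-2|^2 + 2*|-2*sqrt(2) - 2|^2 + 2*|2|^2 + 2*|-2 + 2*sqrt(2)|^2 + 4*|-2|^2 + 4*|2|^2]
  = (1/16)[(36) + (4) + (16*sqrt(2) + 24) + (8) + (24 - 16*sqrt(2)) + (16) + (16)] = 128/16 = 8.
A character is irreducible iff <chi, chi> = 1, so this representation is reducible.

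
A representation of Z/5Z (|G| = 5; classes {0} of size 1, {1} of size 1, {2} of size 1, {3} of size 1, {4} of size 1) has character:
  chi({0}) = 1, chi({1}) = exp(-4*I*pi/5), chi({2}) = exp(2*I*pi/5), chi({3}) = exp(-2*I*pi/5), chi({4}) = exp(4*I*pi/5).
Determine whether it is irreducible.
Irreducible: <chi, chi> = 1.

Working: <chi, chi> = (1/|G|) sum_C |C| * |chi(C)|^2 = (1/5)[1*|1|^2 + 1*|exp(-4*I*pi/5)|^2 + 1*|exp(2*I*pi/5)|^2 + 1*|exp(-2*I*pi/5)|^2 + 1*|exp(4*I*pi/5)|^2]
  = (1/5)[(1) + (1) + (1) + (1) + (1)] = 5/5 = 1.
(Exp terms are combined using exp(i*s)*conj(exp(i*t)) = exp(i*(s-t)), and sums of them are collapsed using the identity that for every m > 1 the m distinct m-th roots of unity sum to 0, e.g. 1 + exp(2*I*pi/3) + exp(-2*I*pi/3) = 0.)
A character is irreducible iff <chi, chi> = 1, so this representation is irreducible.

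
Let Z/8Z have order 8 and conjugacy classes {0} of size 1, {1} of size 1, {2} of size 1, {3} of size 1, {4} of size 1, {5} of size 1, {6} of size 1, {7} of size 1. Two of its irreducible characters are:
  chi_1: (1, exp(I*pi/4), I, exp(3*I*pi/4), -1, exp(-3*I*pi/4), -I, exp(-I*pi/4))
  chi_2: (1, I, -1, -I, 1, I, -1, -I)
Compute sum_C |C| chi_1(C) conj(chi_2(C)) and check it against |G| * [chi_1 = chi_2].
Sum = 0; so <chi_1, chi_2> = 0 (distinct irreducibles are orthogonal).

Proof sketch: Compute term by term over conjugacy classes (|C| * chi_1(C) * conj(chi_2(C))):
  1*(1)*conj(1) + 1*(exp(I*pi/4))*conj(I) + 1*(I)*conj(-1) + 1*(exp(3*I*pi/4))*conj(-I) + 1*(-1)*conj(1) + 1*(exp(-3*I*pi/4))*conj(I) + 1*(-I)*conj(-1) + 1*(exp(-I*pi/4))*conj(-I)
  = (1) + (-exp(3*I*pi/4)) + (-I) + (exp(-3*I*pi/4)) + (-1) + (-exp(-I*pi/4)) + (I) + (exp(I*pi/4))
  = 0.
(Exp terms are combined using exp(i*s)*conj(exp(i*t)) = exp(i*(s-t)), and sums of them are collapsed using the identity that for every m > 1 the m distinct m-th roots of unity sum to 0, e.g. 1 + exp(2*I*pi/3) + exp(-2*I*pi/3) = 0.)
Dividing by |G| = 8 gives 0/8 = 0, matching the row-orthogonality relation <chi_1, chi_2> = [chi_1 = chi_2].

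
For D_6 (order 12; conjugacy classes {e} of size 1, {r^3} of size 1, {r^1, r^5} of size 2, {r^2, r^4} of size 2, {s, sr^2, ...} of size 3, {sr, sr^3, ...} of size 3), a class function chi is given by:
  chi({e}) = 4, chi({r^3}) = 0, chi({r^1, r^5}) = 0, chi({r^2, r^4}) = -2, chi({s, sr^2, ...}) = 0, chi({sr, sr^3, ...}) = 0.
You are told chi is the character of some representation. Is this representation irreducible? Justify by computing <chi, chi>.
Not irreducible (reducible): <chi, chi> = 2 > 1.

Working: <chi, chi> = (1/|G|) sum_C |C| * |chi(C)|^2 = (1/12)[1*|4|^2 + 1*|0|^2 + 2*|0|^2 + 2*|-2|^2 + 3*|0|^2 + 3*|0|^2]
  = (1/12)[(16) + (0) + (0) + (8) + (0) + (0)] = 24/12 = 2.
A character is irreducible iff <chi, chi> = 1, so this representation is reducible.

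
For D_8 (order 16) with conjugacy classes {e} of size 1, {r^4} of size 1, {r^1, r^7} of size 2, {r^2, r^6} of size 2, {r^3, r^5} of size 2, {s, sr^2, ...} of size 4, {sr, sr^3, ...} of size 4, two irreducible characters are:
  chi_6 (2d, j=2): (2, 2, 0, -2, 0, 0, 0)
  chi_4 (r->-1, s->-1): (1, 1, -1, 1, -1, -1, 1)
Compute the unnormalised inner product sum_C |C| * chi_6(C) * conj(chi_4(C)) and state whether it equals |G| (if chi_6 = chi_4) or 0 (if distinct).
Sum = 0; so <chi_6, chi_4> = 0 (distinct irreducibles are orthogonal).

Reasoning: Compute term by term over conjugacy classes (|C| * chi_6(C) * conj(chi_4(C))):
  1*(2)*conj(1) + 1*(2)*conj(1) + 2*(0)*conj(-1) + 2*(-2)*conj(1) + 2*(0)*conj(-1) + 4*(0)*conj(-1) + 4*(0)*conj(1)
  = (2) + (2) + (0) + (-4) + (0) + (0) + (0)
  = 0.
Dividing by |G| = 16 gives 0/16 = 0, matching the row-orthogonality relation <chi_6, chi_4> = [chi_6 = chi_4].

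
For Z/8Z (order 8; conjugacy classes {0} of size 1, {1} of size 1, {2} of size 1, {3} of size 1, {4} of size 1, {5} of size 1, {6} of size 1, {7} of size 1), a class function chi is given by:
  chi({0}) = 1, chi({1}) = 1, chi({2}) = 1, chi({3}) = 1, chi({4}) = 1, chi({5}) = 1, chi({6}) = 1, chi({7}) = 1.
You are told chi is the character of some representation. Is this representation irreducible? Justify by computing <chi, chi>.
Irreducible: <chi, chi> = 1.

<chi, chi> = (1/|G|) sum_C |C| * |chi(C)|^2 = (1/8)[1*|1|^2 + 1*|1|^2 + 1*|1|^2 + 1*|1|^2 + 1*|1|^2 + 1*|1|^2 + 1*|1|^2 + 1*|1|^2]
  = (1/8)[(1) + (1) + (1) + (1) + (1) + (1) + (1) + (1)] = 8/8 = 1.
(Exp terms are combined using exp(i*s)*conj(exp(i*t)) = exp(i*(s-t)), and sums of them are collapsed using the identity that for every m > 1 the m distinct m-th roots of unity sum to 0, e.g. 1 + exp(2*I*pi/3) + exp(-2*I*pi/3) = 0.)
A character is irreducible iff <chi, chi> = 1, so this representation is irreducible.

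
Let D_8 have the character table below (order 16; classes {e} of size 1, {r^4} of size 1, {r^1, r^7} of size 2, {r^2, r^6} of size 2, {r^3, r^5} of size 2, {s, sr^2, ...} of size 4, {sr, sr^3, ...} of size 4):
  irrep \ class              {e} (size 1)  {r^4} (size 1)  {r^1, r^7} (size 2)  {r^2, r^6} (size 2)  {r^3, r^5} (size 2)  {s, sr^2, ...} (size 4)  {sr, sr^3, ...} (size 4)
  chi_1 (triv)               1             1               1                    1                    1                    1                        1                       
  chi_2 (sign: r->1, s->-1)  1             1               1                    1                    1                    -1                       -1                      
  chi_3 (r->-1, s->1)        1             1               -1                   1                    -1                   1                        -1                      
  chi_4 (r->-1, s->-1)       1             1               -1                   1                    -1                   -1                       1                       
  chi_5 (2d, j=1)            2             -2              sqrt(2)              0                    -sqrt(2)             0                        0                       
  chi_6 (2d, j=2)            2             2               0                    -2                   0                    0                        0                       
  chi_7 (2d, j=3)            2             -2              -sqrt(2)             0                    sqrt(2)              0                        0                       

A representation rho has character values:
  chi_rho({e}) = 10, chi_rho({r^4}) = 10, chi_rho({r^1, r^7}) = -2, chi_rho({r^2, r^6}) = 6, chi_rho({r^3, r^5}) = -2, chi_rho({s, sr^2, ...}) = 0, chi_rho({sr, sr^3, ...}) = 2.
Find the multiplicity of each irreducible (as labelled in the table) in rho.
Multiplicities: chi_1: 2, chi_2: 1, chi_3: 2, chi_4: 3, chi_5: 0, chi_6: 1, chi_7: 0.

Solution. Use <chi_rho, chi> = (1/|G|) sum_C |C| * chi_rho(C) * conj(chi(C)) with |G| = 16 for each irreducible chi in the table:
  <chi_rho, chi_1> = (1/16)[1*(10)*conj(1) + 1*(10)*conj(1) + 2*(-2)*conj(1) + 2*(6)*conj(1) + 2*(-2)*conj(1) + 4*(0)*conj(1) + 4*(2)*conj(1)]
      = (1/16)[(10) + (10) + (-4) + (12) + (-4) + (0) + (8)] = 32/16 = 2
  <chi_rho, chi_2> = (1/16)[1*(10)*conj(1) + 1*(10)*conj(1) + 2*(-2)*conj(1) + 2*(6)*conj(1) + 2*(-2)*conj(1) + 4*(0)*conj(-1) + 4*(2)*conj(-1)]
      = (1/16)[(10) + (10) + (-4) + (12) + (-4) + (0) + (-8)] = 16/16 = 1
  <chi_rho, chi_3> = (1/16)[1*(10)*conj(1) + 1*(10)*conj(1) + 2*(-2)*conj(-1) + 2*(6)*conj(1) + 2*(-2)*conj(-1) + 4*(0)*conj(1) + 4*(2)*conj(-1)]
      = (1/16)[(10) + (10) + (4) + (12) + (4) + (0) + (-8)] = 32/16 = 2
  <chi_rho, chi_4> = (1/16)[1*(10)*conj(1) + 1*(10)*conj(1) + 2*(-2)*conj(-1) + 2*(6)*conj(1) + 2*(-2)*conj(-1) + 4*(0)*conj(-1) + 4*(2)*conj(1)]
      = (1/16)[(10) + (10) + (4) + (12) + (4) + (0) + (8)] = 48/16 = 3
  <chi_rho, chi_5> = (1/16)[1*(10)*conj(2) + 1*(10)*conj(-2) + 2*(-2)*conj(sqrt(2)) + 2*(6)*conj(0) + 2*(-2)*conj(-sqrt(2)) + 4*(0)*conj(0) + 4*(2)*conj(0)]
      = (1/16)[(20) + (-20) + (-4*sqrt(2)) + (0) + (4*sqrt(2)) + (0) + (0)] = 0/16 = 0
  <chi_rho, chi_6> = (1/16)[1*(10)*conj(2) + 1*(10)*conj(2) + 2*(-2)*conj(0) + 2*(6)*conj(-2) + 2*(-2)*conj(0) + 4*(0)*conj(0) + 4*(2)*conj(0)]
      = (1/16)[(20) + (20) + (0) + (-24) + (0) + (0) + (0)] = 16/16 = 1
  <chi_rho, chi_7> = (1/16)[1*(10)*conj(2) + 1*(10)*conj(-2) + 2*(-2)*conj(-sqrt(2)) + 2*(6)*conj(0) + 2*(-2)*conj(sqrt(2)) + 4*(0)*conj(0) + 4*(2)*conj(0)]
      = (1/16)[(20) + (-20) + (4*sqrt(2)) + (0) + (-4*sqrt(2)) + (0) + (0)] = 0/16 = 0
Dimension check: dim(rho) = sum (mult * dim) = 2*1 + 1*1 + 2*1 + 3*1 + 0*2 + 1*2 + 0*2 = 10 = chi_rho(e) = 10.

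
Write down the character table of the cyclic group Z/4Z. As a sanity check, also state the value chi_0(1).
Character table of Z/4Z (irreps indexed chi_0,...,chi_3 with chi_k(m) = zeta_4^(k*m), zeta_4 = exp(2*pi*i/4)):
  irrep \ class  {0} (size 1)  {1} (size 1)  {2} (size 1)  {3} (size 1)
  chi_0          1             1             1             1           
  chi_1          1             I             -1            -I          
  chi_2          1             -1            1             -1          
  chi_3          1             -I            -1            I           

Spot check: chi_0(1) = zeta_4^(0*1) = zeta_4^0 = 1.

Reasoning: Z/4Z is abelian, so all 4 irreducible complex representations are 1-dimensional. They are given by chi_k(m) = zeta_4^(k*m) for k = 0,...,3. Row orthogonality: sum_m chi_k(m) conj(chi_l(m)) = 4 * [k = l].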